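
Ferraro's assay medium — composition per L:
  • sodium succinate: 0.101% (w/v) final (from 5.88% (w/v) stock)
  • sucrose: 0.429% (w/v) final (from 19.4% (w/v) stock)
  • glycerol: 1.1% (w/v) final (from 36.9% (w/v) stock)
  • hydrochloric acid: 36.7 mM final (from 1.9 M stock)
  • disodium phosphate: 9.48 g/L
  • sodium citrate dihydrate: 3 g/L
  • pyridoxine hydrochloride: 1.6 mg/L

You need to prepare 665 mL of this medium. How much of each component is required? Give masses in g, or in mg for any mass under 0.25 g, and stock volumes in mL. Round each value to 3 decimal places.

Scale factor relative to 1 L: 0.665.
sodium succinate: dilute stock: 0.101% ÷ 5.88% × 665 mL = 11.423 mL
sucrose: C1V1 = C2V2 → 0.429% ÷ 19.4% × 665 mL = 14.705 mL
glycerol: dilute stock: 1.1% ÷ 36.9% × 665 mL = 19.824 mL
hydrochloric acid: dilute stock: 36.7 mM × 665 mL ÷ 1900 mM = 12.845 mL
disodium phosphate: 9.48 g/L × 0.665 L = 6.304 g
sodium citrate dihydrate: 3 g/L × 0.665 L = 1.995 g
pyridoxine hydrochloride: 1.6 mg/L × 0.665 L = 1.064 mg

sodium succinate 11.423 mL; sucrose 14.705 mL; glycerol 19.824 mL; hydrochloric acid 12.845 mL; disodium phosphate 6.304 g; sodium citrate dihydrate 1.995 g; pyridoxine hydrochloride 1.064 mg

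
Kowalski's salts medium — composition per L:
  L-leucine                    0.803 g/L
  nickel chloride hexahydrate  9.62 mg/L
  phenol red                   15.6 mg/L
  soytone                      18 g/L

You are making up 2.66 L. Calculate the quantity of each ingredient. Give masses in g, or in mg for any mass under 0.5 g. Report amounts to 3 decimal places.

L-leucine 2.136 g; nickel chloride hexahydrate 25.589 mg; phenol red 41.496 mg; soytone 47.880 g

Scale factor relative to 1 L: 2.66.
L-leucine: 0.803 g/L × 2.66 L = 2.136 g
nickel chloride hexahydrate: 9.62 mg/L × 2.66 L = 25.589 mg
phenol red: 15.6 mg/L × 2.66 L = 41.496 mg
soytone: 18 g/L × 2.66 L = 47.880 g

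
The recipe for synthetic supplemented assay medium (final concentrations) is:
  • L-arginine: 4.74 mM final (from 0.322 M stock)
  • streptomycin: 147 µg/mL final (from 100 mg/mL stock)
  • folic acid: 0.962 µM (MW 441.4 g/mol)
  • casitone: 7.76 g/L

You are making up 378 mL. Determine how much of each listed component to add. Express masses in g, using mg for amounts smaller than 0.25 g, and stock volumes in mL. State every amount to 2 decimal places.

Scale factor relative to 1 L: 0.378.
L-arginine: C1V1 = C2V2 → 4.74 mM × 378 mL ÷ 322 mM = 5.56 mL
streptomycin: V = C2·V2/C1 = 147 µg/mL × 378 mL ÷ 100000 µg/mL = 0.56 mL
folic acid: 0.962 µmol/L × 441.4 g/mol × 0.378 L ÷ 1000 = 0.16 mg
casitone: 7.76 g/L × 0.378 L = 2.93 g

L-arginine 5.56 mL; streptomycin 0.56 mL; folic acid 0.16 mg; casitone 2.93 g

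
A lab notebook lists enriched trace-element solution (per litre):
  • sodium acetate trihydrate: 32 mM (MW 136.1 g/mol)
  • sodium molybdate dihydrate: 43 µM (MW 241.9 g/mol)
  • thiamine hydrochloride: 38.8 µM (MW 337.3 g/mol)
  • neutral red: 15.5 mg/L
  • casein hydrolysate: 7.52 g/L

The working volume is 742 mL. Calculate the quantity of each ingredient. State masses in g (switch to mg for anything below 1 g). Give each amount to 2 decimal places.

sodium acetate trihydrate 3.23 g; sodium molybdate dihydrate 7.72 mg; thiamine hydrochloride 9.71 mg; neutral red 11.50 mg; casein hydrolysate 5.58 g

Scale factor relative to 1 L: 0.742.
sodium acetate trihydrate: 32 mmol/L × 136.1 g/mol × 0.742 L ÷ 1000 = 3.23 g
sodium molybdate dihydrate: 43 µmol/L × 241.9 g/mol × 0.742 L ÷ 1000 = 7.72 mg
thiamine hydrochloride: 38.8 µmol/L × 337.3 g/mol × 0.742 L ÷ 1000 = 9.71 mg
neutral red: 15.5 mg/L × 0.742 L = 11.50 mg
casein hydrolysate: 7.52 g/L × 0.742 L = 5.58 g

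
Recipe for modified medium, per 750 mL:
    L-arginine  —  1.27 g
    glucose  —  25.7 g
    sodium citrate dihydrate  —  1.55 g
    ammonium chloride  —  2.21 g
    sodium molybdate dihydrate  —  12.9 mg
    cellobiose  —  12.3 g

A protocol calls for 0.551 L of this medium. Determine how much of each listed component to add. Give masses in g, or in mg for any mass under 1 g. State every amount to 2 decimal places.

L-arginine 933.03 mg; glucose 18.88 g; sodium citrate dihydrate 1.14 g; ammonium chloride 1.62 g; sodium molybdate dihydrate 9.48 mg; cellobiose 9.04 g

Ratio of target to recipe volume: 551 / 750 = 0.734667.
L-arginine: 1.27 g × (551 mL / 750 mL) = 0.933027 g = 933.03 mg
glucose: 25.7 g × (551 mL / 750 mL) = 18.88 g
sodium citrate dihydrate: 1.55 g × (551 mL / 750 mL) = 1.14 g
ammonium chloride: 2.21 g × (551 mL / 750 mL) = 1.62 g
sodium molybdate dihydrate: 12.9 mg × (551 mL / 750 mL) = 9.48 mg
cellobiose: 12.3 g × (551 mL / 750 mL) = 9.04 g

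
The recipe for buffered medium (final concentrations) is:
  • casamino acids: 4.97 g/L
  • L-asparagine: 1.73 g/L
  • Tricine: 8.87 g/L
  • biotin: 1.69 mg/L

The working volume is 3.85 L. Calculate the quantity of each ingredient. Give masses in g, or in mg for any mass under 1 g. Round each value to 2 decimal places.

casamino acids 19.13 g; L-asparagine 6.66 g; Tricine 34.15 g; biotin 6.51 mg

Scale factor relative to 1 L: 3.85.
casamino acids: 4.97 g/L × 3.85 L = 19.13 g
L-asparagine: 1.73 g/L × 3.85 L = 6.66 g
Tricine: 8.87 g/L × 3.85 L = 34.15 g
biotin: 1.69 mg/L × 3.85 L = 6.51 mg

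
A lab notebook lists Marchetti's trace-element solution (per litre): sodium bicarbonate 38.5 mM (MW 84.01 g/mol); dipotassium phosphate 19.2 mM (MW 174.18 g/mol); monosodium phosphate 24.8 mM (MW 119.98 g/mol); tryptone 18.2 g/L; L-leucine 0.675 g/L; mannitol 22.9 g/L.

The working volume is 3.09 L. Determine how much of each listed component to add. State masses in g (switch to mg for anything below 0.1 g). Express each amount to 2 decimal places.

sodium bicarbonate 9.99 g; dipotassium phosphate 10.33 g; monosodium phosphate 9.19 g; tryptone 56.24 g; L-leucine 2.09 g; mannitol 70.76 g

Working volume: 3.09 L.
sodium bicarbonate: 38.5 mmol/L × 84.01 g/mol × 3.09 L ÷ 1000 = 9.99 g
dipotassium phosphate: 19.2 mmol/L × 174.18 g/mol × 3.09 L ÷ 1000 = 10.33 g
monosodium phosphate: 24.8 mmol/L × 119.98 g/mol × 3.09 L ÷ 1000 = 9.19 g
tryptone: 18.2 g/L × 3.09 L = 56.24 g
L-leucine: 0.675 g/L × 3.09 L = 2.09 g
mannitol: 22.9 g/L × 3.09 L = 70.76 g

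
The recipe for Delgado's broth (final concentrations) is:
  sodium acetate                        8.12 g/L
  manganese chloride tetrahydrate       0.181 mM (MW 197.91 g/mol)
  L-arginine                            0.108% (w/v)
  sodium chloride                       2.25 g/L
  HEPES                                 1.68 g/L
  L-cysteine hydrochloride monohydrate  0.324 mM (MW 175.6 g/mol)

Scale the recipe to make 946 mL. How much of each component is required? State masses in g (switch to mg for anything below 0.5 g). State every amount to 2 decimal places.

Target volume = 946 mL = 0.946 L.
sodium acetate: 8.12 g/L × 0.946 L = 7.68 g
manganese chloride tetrahydrate: 0.181 mmol/L × 197.91 mg/mmol × 0.946 L = 33.89 mg
L-arginine: 0.108% w/v = 1.08 g/L → 1.08 × 0.946 L = 1.02 g
sodium chloride: 2.25 g/L × 0.946 L = 2.13 g
HEPES: 1.68 g/L × 0.946 L = 1.59 g
L-cysteine hydrochloride monohydrate: 0.324 mmol/L × 175.6 mg/mmol × 0.946 L = 53.82 mg

sodium acetate 7.68 g; manganese chloride tetrahydrate 33.89 mg; L-arginine 1.02 g; sodium chloride 2.13 g; HEPES 1.59 g; L-cysteine hydrochloride monohydrate 53.82 mg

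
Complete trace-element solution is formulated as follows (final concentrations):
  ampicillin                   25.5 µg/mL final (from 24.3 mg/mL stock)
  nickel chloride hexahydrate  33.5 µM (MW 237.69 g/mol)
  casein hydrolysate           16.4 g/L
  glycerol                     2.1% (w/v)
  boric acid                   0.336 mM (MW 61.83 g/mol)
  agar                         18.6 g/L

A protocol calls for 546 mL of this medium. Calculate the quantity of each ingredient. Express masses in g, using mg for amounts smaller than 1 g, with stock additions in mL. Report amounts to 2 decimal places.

ampicillin 0.57 mL; nickel chloride hexahydrate 4.35 mg; casein hydrolysate 8.95 g; glycerol 11.47 g; boric acid 11.34 mg; agar 10.16 g

Working volume: 546 mL = 0.546 L.
ampicillin: V = C2·V2/C1 = 25.5 µg/mL × 546 mL ÷ 24300 µg/mL = 0.57 mL
nickel chloride hexahydrate: 33.5 µmol/L × 237.69 g/mol × 0.546 L ÷ 1000 = 4.35 mg
casein hydrolysate: 16.4 g/L × 0.546 L = 8.95 g
glycerol: 2.1% w/v = 21 g/L → 21 × 0.546 L = 11.47 g
boric acid: 0.336 mmol/L × 61.83 mg/mmol × 0.546 L = 11.34 mg
agar: 18.6 g/L × 0.546 L = 10.16 g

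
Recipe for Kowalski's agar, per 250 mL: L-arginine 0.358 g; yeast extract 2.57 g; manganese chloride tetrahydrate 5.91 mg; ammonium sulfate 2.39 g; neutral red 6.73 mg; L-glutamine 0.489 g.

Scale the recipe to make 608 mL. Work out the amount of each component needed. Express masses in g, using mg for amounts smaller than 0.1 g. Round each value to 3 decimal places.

Scale factor = 608 mL / 250 mL = 2.432.
L-arginine: 0.358 g × (608 mL / 250 mL) = 0.871 g
yeast extract: 2.57 g × (608 mL / 250 mL) = 6.250 g
manganese chloride tetrahydrate: 5.91 mg × (608 mL / 250 mL) = 14.373 mg
ammonium sulfate: 2.39 g × (608 mL / 250 mL) = 5.812 g
neutral red: 6.73 mg × (608 mL / 250 mL) = 16.367 mg
L-glutamine: 0.489 g × (608 mL / 250 mL) = 1.189 g

L-arginine 0.871 g; yeast extract 6.250 g; manganese chloride tetrahydrate 14.373 mg; ammonium sulfate 5.812 g; neutral red 16.367 mg; L-glutamine 1.189 g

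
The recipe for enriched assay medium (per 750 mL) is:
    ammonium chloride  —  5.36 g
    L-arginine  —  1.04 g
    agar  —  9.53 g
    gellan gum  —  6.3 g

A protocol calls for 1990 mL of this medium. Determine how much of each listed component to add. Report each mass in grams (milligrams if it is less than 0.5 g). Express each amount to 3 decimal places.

Ratio of target to recipe volume: 1990 / 750 = 2.65333.
ammonium chloride: 5.36 g × (1990 mL / 750 mL) = 14.222 g
L-arginine: 1.04 g × (1990 mL / 750 mL) = 2.759 g
agar: 9.53 g × (1990 mL / 750 mL) = 25.286 g
gellan gum: 6.3 g × (1990 mL / 750 mL) = 16.716 g

ammonium chloride 14.222 g; L-arginine 2.759 g; agar 25.286 g; gellan gum 16.716 g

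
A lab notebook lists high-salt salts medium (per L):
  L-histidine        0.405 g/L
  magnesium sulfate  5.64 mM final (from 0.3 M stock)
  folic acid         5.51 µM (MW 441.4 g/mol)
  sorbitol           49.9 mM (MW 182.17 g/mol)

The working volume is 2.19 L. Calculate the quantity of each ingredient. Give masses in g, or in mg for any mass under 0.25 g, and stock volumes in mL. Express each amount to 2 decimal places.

Scale factor relative to 1 L: 2.19.
L-histidine: 0.405 g/L × 2.19 L = 0.89 g
magnesium sulfate: V = C2·V2/C1 = 5.64 mM × 2190 mL ÷ 300 mM = 41.17 mL
folic acid: 5.51 µmol/L × 441.4 g/mol × 2.19 L ÷ 1000 = 5.33 mg
sorbitol: 49.9 mmol/L × 182.17 g/mol × 2.19 L ÷ 1000 = 19.91 g

L-histidine 0.89 g; magnesium sulfate 41.17 mL; folic acid 5.33 mg; sorbitol 19.91 g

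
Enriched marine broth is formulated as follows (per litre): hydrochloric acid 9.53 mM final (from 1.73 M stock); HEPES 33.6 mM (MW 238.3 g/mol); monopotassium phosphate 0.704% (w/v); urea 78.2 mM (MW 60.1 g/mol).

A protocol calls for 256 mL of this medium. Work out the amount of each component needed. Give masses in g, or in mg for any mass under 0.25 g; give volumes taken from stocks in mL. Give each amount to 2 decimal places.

Working volume: 256 mL = 0.256 L.
hydrochloric acid: C1V1 = C2V2 → 9.53 mM × 256 mL ÷ 1730 mM = 1.41 mL
HEPES: 33.6 mmol/L × 238.3 g/mol × 0.256 L ÷ 1000 = 2.05 g
monopotassium phosphate: 0.704 g per 100 mL × 256 mL ÷ 100 = 1.80 g
urea: 78.2 mmol/L × 60.1 g/mol × 0.256 L ÷ 1000 = 1.20 g

hydrochloric acid 1.41 mL; HEPES 2.05 g; monopotassium phosphate 1.80 g; urea 1.20 g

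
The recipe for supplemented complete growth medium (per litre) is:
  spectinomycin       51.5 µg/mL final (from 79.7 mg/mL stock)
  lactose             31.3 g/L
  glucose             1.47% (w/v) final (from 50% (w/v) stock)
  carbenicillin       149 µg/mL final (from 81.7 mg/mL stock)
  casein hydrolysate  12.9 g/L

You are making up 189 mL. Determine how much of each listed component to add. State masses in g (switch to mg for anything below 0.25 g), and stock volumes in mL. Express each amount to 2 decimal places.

Scale factor relative to 1 L: 0.189.
spectinomycin: dilute stock: 51.5 µg/mL × 189 mL ÷ 79700 µg/mL = 0.12 mL
lactose: 31.3 g/L × 0.189 L = 5.92 g
glucose: C1V1 = C2V2 → 1.47% ÷ 50% × 189 mL = 5.56 mL
carbenicillin: C1V1 = C2V2 → 149 µg/mL × 189 mL ÷ 81700 µg/mL = 0.34 mL
casein hydrolysate: 12.9 g/L × 0.189 L = 2.44 g

spectinomycin 0.12 mL; lactose 5.92 g; glucose 5.56 mL; carbenicillin 0.34 mL; casein hydrolysate 2.44 g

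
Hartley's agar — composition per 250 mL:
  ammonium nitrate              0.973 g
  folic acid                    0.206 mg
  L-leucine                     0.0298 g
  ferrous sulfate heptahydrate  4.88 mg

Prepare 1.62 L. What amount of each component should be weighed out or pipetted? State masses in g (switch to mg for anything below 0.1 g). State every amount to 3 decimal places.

ammonium nitrate 6.305 g; folic acid 1.335 mg; L-leucine 0.193 g; ferrous sulfate heptahydrate 31.622 mg

Scale factor = 1620 mL / 250 mL = 6.48.
ammonium nitrate: 0.973 g × (1620 mL / 250 mL) = 6.305 g
folic acid: 0.206 mg × (1620 mL / 250 mL) = 1.335 mg
L-leucine: 0.0298 g × (1620 mL / 250 mL) = 0.193 g
ferrous sulfate heptahydrate: 4.88 mg × (1620 mL / 250 mL) = 31.622 mg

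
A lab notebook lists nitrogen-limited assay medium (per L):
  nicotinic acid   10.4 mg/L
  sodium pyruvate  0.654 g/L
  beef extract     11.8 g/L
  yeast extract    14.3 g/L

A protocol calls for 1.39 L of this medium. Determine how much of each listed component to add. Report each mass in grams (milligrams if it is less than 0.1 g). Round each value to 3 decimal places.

Working volume: 1.39 L.
nicotinic acid: 10.4 mg/L × 1.39 L = 14.456 mg
sodium pyruvate: 0.654 g/L × 1.39 L = 0.909 g
beef extract: 11.8 g/L × 1.39 L = 16.402 g
yeast extract: 14.3 g/L × 1.39 L = 19.877 g

nicotinic acid 14.456 mg; sodium pyruvate 0.909 g; beef extract 16.402 g; yeast extract 19.877 g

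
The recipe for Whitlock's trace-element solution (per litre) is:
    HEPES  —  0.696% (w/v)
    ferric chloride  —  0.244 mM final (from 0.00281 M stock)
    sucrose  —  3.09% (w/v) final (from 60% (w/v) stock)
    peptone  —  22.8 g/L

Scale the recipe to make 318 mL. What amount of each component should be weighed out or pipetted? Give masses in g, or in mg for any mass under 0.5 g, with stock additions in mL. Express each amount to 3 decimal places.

HEPES 2.213 g; ferric chloride 27.613 mL; sucrose 16.377 mL; peptone 7.250 g

Target volume = 318 mL = 0.318 L.
HEPES: 0.696% w/v = 6.96 g/L → 6.96 × 0.318 L = 2.213 g
ferric chloride: V = C2·V2/C1 = 0.244 mM × 318 mL ÷ 2.81 mM = 27.613 mL
sucrose: dilute stock: 3.09% ÷ 60% × 318 mL = 16.377 mL
peptone: 22.8 g/L × 0.318 L = 7.250 g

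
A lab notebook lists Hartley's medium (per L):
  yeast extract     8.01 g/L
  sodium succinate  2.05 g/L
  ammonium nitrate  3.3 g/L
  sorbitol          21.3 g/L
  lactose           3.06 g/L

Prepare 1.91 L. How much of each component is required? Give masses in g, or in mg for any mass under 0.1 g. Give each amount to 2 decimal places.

Scale factor relative to 1 L: 1.91.
yeast extract: 8.01 g/L × 1.91 L = 15.30 g
sodium succinate: 2.05 g/L × 1.91 L = 3.92 g
ammonium nitrate: 3.3 g/L × 1.91 L = 6.30 g
sorbitol: 21.3 g/L × 1.91 L = 40.68 g
lactose: 3.06 g/L × 1.91 L = 5.84 g

yeast extract 15.30 g; sodium succinate 3.92 g; ammonium nitrate 6.30 g; sorbitol 40.68 g; lactose 5.84 g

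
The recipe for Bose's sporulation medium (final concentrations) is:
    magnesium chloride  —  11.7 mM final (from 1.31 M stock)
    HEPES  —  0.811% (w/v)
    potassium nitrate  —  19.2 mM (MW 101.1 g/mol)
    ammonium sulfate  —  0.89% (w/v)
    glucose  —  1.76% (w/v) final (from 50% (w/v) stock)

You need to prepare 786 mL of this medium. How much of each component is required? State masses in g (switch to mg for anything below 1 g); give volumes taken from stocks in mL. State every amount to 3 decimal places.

Scale factor relative to 1 L: 0.786.
magnesium chloride: C1V1 = C2V2 → 11.7 mM × 786 mL ÷ 1310 mM = 7.020 mL
HEPES: 0.811% w/v = 8.11 g/L → 8.11 × 0.786 L = 6.374 g
potassium nitrate: 19.2 mmol/L × 101.1 g/mol × 0.786 L ÷ 1000 = 1.526 g
ammonium sulfate: 0.89 g per 100 mL × 786 mL ÷ 100 = 6.995 g
glucose: dilute stock: 1.76% ÷ 50% × 786 mL = 27.667 mL

magnesium chloride 7.020 mL; HEPES 6.374 g; potassium nitrate 1.526 g; ammonium sulfate 6.995 g; glucose 27.667 mL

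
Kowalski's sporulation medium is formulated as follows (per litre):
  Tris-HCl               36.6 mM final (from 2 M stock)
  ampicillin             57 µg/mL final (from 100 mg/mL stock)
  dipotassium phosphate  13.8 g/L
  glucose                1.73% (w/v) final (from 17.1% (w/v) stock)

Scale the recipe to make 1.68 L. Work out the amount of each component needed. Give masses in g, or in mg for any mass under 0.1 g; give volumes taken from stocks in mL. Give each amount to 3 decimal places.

Scale factor relative to 1 L: 1.68.
Tris-HCl: dilute stock: 36.6 mM × 1680 mL ÷ 2000 mM = 30.744 mL
ampicillin: dilute stock: 57 µg/mL × 1680 mL ÷ 100000 µg/mL = 0.958 mL
dipotassium phosphate: 13.8 g/L × 1.68 L = 23.184 g
glucose: C1V1 = C2V2 → 1.73% ÷ 17.1% × 1680 mL = 169.965 mL

Tris-HCl 30.744 mL; ampicillin 0.958 mL; dipotassium phosphate 23.184 g; glucose 169.965 mL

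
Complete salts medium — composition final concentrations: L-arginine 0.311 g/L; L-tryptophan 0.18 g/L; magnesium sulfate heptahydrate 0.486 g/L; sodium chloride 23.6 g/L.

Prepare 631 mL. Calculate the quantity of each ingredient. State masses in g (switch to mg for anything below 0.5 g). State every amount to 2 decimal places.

L-arginine 196.24 mg; L-tryptophan 113.58 mg; magnesium sulfate heptahydrate 306.67 mg; sodium chloride 14.89 g

Target volume = 631 mL = 0.631 L.
L-arginine: 0.311 g/L × 0.631 L = 0.196241 g = 196.24 mg
L-tryptophan: 0.18 g/L × 0.631 L = 0.11358 g = 113.58 mg
magnesium sulfate heptahydrate: 0.486 g/L × 0.631 L = 0.306666 g = 306.67 mg
sodium chloride: 23.6 g/L × 0.631 L = 14.89 g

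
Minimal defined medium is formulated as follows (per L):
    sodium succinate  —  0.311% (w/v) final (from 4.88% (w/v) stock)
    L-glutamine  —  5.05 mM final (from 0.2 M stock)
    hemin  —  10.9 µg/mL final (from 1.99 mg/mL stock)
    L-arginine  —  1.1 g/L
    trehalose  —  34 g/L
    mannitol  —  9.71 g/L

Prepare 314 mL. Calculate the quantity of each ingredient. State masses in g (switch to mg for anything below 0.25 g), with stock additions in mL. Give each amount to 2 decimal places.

Working volume: 314 mL = 0.314 L.
sodium succinate: dilute stock: 0.311% ÷ 4.88% × 314 mL = 20.01 mL
L-glutamine: dilute stock: 5.05 mM × 314 mL ÷ 200 mM = 7.93 mL
hemin: C1V1 = C2V2 → 10.9 µg/mL × 314 mL ÷ 1990 µg/mL = 1.72 mL
L-arginine: 1.1 g/L × 0.314 L = 0.35 g
trehalose: 34 g/L × 0.314 L = 10.68 g
mannitol: 9.71 g/L × 0.314 L = 3.05 g

sodium succinate 20.01 mL; L-glutamine 7.93 mL; hemin 1.72 mL; L-arginine 0.35 g; trehalose 10.68 g; mannitol 3.05 g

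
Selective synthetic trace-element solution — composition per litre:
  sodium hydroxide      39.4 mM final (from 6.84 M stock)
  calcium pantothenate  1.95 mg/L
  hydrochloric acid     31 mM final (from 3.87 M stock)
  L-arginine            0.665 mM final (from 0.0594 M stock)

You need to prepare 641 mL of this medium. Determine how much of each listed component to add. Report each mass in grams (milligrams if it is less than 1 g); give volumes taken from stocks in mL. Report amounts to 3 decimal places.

Working volume: 641 mL = 0.641 L.
sodium hydroxide: V = C2·V2/C1 = 39.4 mM × 641 mL ÷ 6840 mM = 3.692 mL
calcium pantothenate: 1.95 mg/L × 0.641 L = 1.250 mg
hydrochloric acid: V = C2·V2/C1 = 31 mM × 641 mL ÷ 3870 mM = 5.135 mL
L-arginine: dilute stock: 0.665 mM × 641 mL ÷ 59.4 mM = 7.176 mL

sodium hydroxide 3.692 mL; calcium pantothenate 1.250 mg; hydrochloric acid 5.135 mL; L-arginine 7.176 mL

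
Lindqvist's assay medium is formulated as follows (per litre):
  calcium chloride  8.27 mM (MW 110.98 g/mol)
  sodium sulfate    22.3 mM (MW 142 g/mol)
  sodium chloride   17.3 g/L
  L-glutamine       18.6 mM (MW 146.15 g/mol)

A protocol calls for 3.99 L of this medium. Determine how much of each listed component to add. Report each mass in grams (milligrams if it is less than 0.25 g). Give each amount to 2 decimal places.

calcium chloride 3.66 g; sodium sulfate 12.63 g; sodium chloride 69.03 g; L-glutamine 10.85 g

Scale factor relative to 1 L: 3.99.
calcium chloride: 8.27 mmol/L × 110.98 g/mol × 3.99 L ÷ 1000 = 3.66 g
sodium sulfate: 22.3 mmol/L × 142 g/mol × 3.99 L ÷ 1000 = 12.63 g
sodium chloride: 17.3 g/L × 3.99 L = 69.03 g
L-glutamine: 18.6 mmol/L × 146.15 g/mol × 3.99 L ÷ 1000 = 10.85 g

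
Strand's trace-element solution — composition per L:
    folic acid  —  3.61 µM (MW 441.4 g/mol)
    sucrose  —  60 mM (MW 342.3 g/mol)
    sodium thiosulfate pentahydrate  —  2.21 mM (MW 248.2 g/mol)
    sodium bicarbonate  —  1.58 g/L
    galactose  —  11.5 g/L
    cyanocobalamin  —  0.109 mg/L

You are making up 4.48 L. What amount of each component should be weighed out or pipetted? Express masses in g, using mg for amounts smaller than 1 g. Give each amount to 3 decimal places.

folic acid 7.139 mg; sucrose 92.010 g; sodium thiosulfate pentahydrate 2.457 g; sodium bicarbonate 7.078 g; galactose 51.520 g; cyanocobalamin 0.488 mg

Scale factor relative to 1 L: 4.48.
folic acid: 3.61 µmol/L × 441.4 g/mol × 4.48 L ÷ 1000 = 7.139 mg
sucrose: 60 mmol/L × 342.3 g/mol × 4.48 L ÷ 1000 = 92.010 g
sodium thiosulfate pentahydrate: 2.21 mmol/L × 248.2 g/mol × 4.48 L ÷ 1000 = 2.457 g
sodium bicarbonate: 1.58 g/L × 4.48 L = 7.078 g
galactose: 11.5 g/L × 4.48 L = 51.520 g
cyanocobalamin: 0.109 mg/L × 4.48 L = 0.488 mg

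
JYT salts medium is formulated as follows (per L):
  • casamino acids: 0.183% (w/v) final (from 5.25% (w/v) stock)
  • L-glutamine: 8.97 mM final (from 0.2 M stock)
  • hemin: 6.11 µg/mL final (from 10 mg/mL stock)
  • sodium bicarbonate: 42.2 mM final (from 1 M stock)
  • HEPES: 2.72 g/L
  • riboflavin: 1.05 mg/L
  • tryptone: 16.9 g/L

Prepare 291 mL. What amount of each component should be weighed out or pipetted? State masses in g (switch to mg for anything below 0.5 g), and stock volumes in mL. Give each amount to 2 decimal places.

casamino acids 10.14 mL; L-glutamine 13.05 mL; hemin 0.18 mL; sodium bicarbonate 12.28 mL; HEPES 0.79 g; riboflavin 0.31 mg; tryptone 4.92 g

Target volume = 291 mL = 0.291 L.
casamino acids: C1V1 = C2V2 → 0.183% ÷ 5.25% × 291 mL = 10.14 mL
L-glutamine: V = C2·V2/C1 = 8.97 mM × 291 mL ÷ 200 mM = 13.05 mL
hemin: dilute stock: 6.11 µg/mL × 291 mL ÷ 10000 µg/mL = 0.18 mL
sodium bicarbonate: V = C2·V2/C1 = 42.2 mM × 291 mL ÷ 1000 mM = 12.28 mL
HEPES: 2.72 g/L × 0.291 L = 0.79 g
riboflavin: 1.05 mg/L × 0.291 L = 0.31 mg
tryptone: 16.9 g/L × 0.291 L = 4.92 g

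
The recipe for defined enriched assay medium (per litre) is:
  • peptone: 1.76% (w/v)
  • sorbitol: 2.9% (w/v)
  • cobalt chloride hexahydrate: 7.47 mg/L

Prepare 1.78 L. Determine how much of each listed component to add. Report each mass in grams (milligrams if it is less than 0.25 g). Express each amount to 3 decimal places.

Working volume: 1.78 L.
peptone: 1.76% w/v = 17.6 g/L → 17.6 × 1.78 L = 31.328 g
sorbitol: 2.9% w/v = 29 g/L → 29 × 1.78 L = 51.620 g
cobalt chloride hexahydrate: 7.47 mg/L × 1.78 L = 13.297 mg

peptone 31.328 g; sorbitol 51.620 g; cobalt chloride hexahydrate 13.297 mg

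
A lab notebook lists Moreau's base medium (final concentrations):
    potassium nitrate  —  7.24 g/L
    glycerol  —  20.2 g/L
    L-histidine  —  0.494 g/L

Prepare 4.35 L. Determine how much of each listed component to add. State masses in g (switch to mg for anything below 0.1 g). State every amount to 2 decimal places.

Working volume: 4.35 L.
potassium nitrate: 7.24 g/L × 4.35 L = 31.49 g
glycerol: 20.2 g/L × 4.35 L = 87.87 g
L-histidine: 0.494 g/L × 4.35 L = 2.15 g

potassium nitrate 31.49 g; glycerol 87.87 g; L-histidine 2.15 g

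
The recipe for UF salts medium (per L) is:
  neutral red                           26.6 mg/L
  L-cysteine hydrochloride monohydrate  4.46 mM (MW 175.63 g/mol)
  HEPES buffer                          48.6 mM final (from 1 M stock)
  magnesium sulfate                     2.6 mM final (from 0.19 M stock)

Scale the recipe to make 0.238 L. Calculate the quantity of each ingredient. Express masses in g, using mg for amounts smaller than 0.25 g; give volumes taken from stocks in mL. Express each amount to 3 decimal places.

neutral red 6.331 mg; L-cysteine hydrochloride monohydrate 186.428 mg; HEPES buffer 11.567 mL; magnesium sulfate 3.257 mL

Scale factor relative to 1 L: 0.238.
neutral red: 26.6 mg/L × 0.238 L = 6.331 mg
L-cysteine hydrochloride monohydrate: 4.46 mmol/L × 175.63 mg/mmol × 0.238 L = 186.428 mg
HEPES buffer: dilute stock: 48.6 mM × 238 mL ÷ 1000 mM = 11.567 mL
magnesium sulfate: C1V1 = C2V2 → 2.6 mM × 238 mL ÷ 190 mM = 3.257 mL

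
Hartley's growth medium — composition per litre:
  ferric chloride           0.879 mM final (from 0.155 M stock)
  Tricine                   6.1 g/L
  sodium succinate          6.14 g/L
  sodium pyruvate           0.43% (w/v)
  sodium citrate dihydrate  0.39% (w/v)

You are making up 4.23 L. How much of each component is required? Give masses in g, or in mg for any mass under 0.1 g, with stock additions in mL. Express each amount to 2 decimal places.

Working volume: 4.23 L.
ferric chloride: C1V1 = C2V2 → 0.879 mM × 4230 mL ÷ 155 mM = 23.99 mL
Tricine: 6.1 g/L × 4.23 L = 25.80 g
sodium succinate: 6.14 g/L × 4.23 L = 25.97 g
sodium pyruvate: 0.43 g per 100 mL × 4230 mL ÷ 100 = 18.19 g
sodium citrate dihydrate: 0.39% w/v = 3.9 g/L → 3.9 × 4.23 L = 16.50 g

ferric chloride 23.99 mL; Tricine 25.80 g; sodium succinate 25.97 g; sodium pyruvate 18.19 g; sodium citrate dihydrate 16.50 g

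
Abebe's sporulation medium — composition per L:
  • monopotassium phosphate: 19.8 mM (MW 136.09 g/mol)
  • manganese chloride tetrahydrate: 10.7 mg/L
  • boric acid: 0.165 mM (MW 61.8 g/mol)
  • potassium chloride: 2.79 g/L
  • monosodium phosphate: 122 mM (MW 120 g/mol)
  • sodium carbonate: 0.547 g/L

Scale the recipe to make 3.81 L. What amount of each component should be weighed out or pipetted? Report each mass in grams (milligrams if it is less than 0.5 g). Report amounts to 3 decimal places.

Working volume: 3.81 L.
monopotassium phosphate: 19.8 mmol/L × 136.09 g/mol × 3.81 L ÷ 1000 = 10.266 g
manganese chloride tetrahydrate: 10.7 mg/L × 3.81 L = 40.767 mg
boric acid: 0.165 mmol/L × 61.8 mg/mmol × 3.81 L = 38.851 mg
potassium chloride: 2.79 g/L × 3.81 L = 10.630 g
monosodium phosphate: 122 mmol/L × 120 g/mol × 3.81 L ÷ 1000 = 55.778 g
sodium carbonate: 0.547 g/L × 3.81 L = 2.084 g

monopotassium phosphate 10.266 g; manganese chloride tetrahydrate 40.767 mg; boric acid 38.851 mg; potassium chloride 10.630 g; monosodium phosphate 55.778 g; sodium carbonate 2.084 g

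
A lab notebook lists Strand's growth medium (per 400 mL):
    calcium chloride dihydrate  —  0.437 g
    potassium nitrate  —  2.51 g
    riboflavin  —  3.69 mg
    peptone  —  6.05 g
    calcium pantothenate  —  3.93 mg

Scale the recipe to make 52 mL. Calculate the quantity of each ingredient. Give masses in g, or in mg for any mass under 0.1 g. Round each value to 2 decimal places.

Ratio of target to recipe volume: 52 / 400 = 0.13.
calcium chloride dihydrate: 0.437 g × (52 mL / 400 mL) = 0.05681 g = 56.81 mg
potassium nitrate: 2.51 g × (52 mL / 400 mL) = 0.33 g
riboflavin: 3.69 mg × (52 mL / 400 mL) = 0.48 mg
peptone: 6.05 g × (52 mL / 400 mL) = 0.79 g
calcium pantothenate: 3.93 mg × (52 mL / 400 mL) = 0.51 mg

calcium chloride dihydrate 56.81 mg; potassium nitrate 0.33 g; riboflavin 0.48 mg; peptone 0.79 g; calcium pantothenate 0.51 mg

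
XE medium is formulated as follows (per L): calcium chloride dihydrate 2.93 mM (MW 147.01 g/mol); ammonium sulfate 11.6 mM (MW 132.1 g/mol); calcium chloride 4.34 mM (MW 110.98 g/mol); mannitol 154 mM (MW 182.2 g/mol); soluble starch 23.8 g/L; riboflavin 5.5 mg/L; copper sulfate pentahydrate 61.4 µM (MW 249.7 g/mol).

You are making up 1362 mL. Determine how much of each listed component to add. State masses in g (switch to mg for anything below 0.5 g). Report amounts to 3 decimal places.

calcium chloride dihydrate 0.587 g; ammonium sulfate 2.087 g; calcium chloride 0.656 g; mannitol 38.216 g; soluble starch 32.416 g; riboflavin 7.491 mg; copper sulfate pentahydrate 20.882 mg

Scale factor relative to 1 L: 1.362.
calcium chloride dihydrate: 2.93 mmol/L × 147.01 g/mol × 1.362 L ÷ 1000 = 0.587 g
ammonium sulfate: 11.6 mmol/L × 132.1 g/mol × 1.362 L ÷ 1000 = 2.087 g
calcium chloride: 4.34 mmol/L × 110.98 g/mol × 1.362 L ÷ 1000 = 0.656 g
mannitol: 154 mmol/L × 182.2 g/mol × 1.362 L ÷ 1000 = 38.216 g
soluble starch: 23.8 g/L × 1.362 L = 32.416 g
riboflavin: 5.5 mg/L × 1.362 L = 7.491 mg
copper sulfate pentahydrate: 61.4 µmol/L × 249.7 g/mol × 1.362 L ÷ 1000 = 20.882 mg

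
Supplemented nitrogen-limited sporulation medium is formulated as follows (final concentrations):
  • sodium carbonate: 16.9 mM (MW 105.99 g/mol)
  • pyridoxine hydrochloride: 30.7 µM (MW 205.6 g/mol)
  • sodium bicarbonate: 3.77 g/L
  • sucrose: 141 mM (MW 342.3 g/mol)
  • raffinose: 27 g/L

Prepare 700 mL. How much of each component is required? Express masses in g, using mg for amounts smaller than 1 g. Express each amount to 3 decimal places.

Scale factor relative to 1 L: 0.7.
sodium carbonate: 16.9 mmol/L × 105.99 g/mol × 0.7 L ÷ 1000 = 1.254 g
pyridoxine hydrochloride: 30.7 µmol/L × 205.6 g/mol × 0.7 L ÷ 1000 = 4.418 mg
sodium bicarbonate: 3.77 g/L × 0.7 L = 2.639 g
sucrose: 141 mmol/L × 342.3 g/mol × 0.7 L ÷ 1000 = 33.785 g
raffinose: 27 g/L × 0.7 L = 18.900 g

sodium carbonate 1.254 g; pyridoxine hydrochloride 4.418 mg; sodium bicarbonate 2.639 g; sucrose 33.785 g; raffinose 18.900 g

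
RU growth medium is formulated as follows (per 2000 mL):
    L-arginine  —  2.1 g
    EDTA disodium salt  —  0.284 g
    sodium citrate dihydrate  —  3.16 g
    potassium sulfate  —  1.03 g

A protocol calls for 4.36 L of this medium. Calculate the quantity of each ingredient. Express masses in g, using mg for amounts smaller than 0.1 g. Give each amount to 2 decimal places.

L-arginine 4.58 g; EDTA disodium salt 0.62 g; sodium citrate dihydrate 6.89 g; potassium sulfate 2.25 g

Ratio of target to recipe volume: 4360 / 2000 = 2.18.
L-arginine: 2.1 g × (4360 mL / 2000 mL) = 4.58 g
EDTA disodium salt: 0.284 g × (4360 mL / 2000 mL) = 0.62 g
sodium citrate dihydrate: 3.16 g × (4360 mL / 2000 mL) = 6.89 g
potassium sulfate: 1.03 g × (4360 mL / 2000 mL) = 2.25 g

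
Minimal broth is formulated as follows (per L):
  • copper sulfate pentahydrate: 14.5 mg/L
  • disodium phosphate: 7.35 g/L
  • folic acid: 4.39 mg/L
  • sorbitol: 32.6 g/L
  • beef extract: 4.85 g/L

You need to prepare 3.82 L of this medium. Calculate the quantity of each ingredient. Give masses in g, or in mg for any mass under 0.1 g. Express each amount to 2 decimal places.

copper sulfate pentahydrate 55.39 mg; disodium phosphate 28.08 g; folic acid 16.77 mg; sorbitol 124.53 g; beef extract 18.53 g

Scale factor relative to 1 L: 3.82.
copper sulfate pentahydrate: 14.5 mg/L × 3.82 L = 55.39 mg
disodium phosphate: 7.35 g/L × 3.82 L = 28.08 g
folic acid: 4.39 mg/L × 3.82 L = 16.77 mg
sorbitol: 32.6 g/L × 3.82 L = 124.53 g
beef extract: 4.85 g/L × 3.82 L = 18.53 g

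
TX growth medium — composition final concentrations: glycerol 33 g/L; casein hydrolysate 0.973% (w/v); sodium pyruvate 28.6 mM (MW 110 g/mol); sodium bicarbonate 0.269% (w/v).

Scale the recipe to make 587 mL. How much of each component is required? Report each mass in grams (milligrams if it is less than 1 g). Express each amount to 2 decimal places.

glycerol 19.37 g; casein hydrolysate 5.71 g; sodium pyruvate 1.85 g; sodium bicarbonate 1.58 g

Working volume: 587 mL = 0.587 L.
glycerol: 33 g/L × 0.587 L = 19.37 g
casein hydrolysate: 0.973 g per 100 mL × 587 mL ÷ 100 = 5.71 g
sodium pyruvate: 28.6 mmol/L × 110 g/mol × 0.587 L ÷ 1000 = 1.85 g
sodium bicarbonate: 0.269% w/v = 2.69 g/L → 2.69 × 0.587 L = 1.58 g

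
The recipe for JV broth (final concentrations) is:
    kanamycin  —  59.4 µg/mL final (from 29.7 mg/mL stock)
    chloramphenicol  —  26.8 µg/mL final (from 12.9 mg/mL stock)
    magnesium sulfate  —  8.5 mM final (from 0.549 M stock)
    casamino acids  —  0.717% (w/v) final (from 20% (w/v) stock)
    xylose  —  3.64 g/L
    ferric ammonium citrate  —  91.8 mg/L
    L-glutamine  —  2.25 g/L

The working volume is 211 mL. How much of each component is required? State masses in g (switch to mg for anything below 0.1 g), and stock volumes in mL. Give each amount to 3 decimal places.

Working volume: 211 mL = 0.211 L.
kanamycin: C1V1 = C2V2 → 59.4 µg/mL × 211 mL ÷ 29700 µg/mL = 0.422 mL
chloramphenicol: C1V1 = C2V2 → 26.8 µg/mL × 211 mL ÷ 12900 µg/mL = 0.438 mL
magnesium sulfate: V = C2·V2/C1 = 8.5 mM × 211 mL ÷ 549 mM = 3.267 mL
casamino acids: dilute stock: 0.717% ÷ 20% × 211 mL = 7.564 mL
xylose: 3.64 g/L × 0.211 L = 0.768 g
ferric ammonium citrate: 91.8 mg/L × 0.211 L = 19.370 mg
L-glutamine: 2.25 g/L × 0.211 L = 0.475 g

kanamycin 0.422 mL; chloramphenicol 0.438 mL; magnesium sulfate 3.267 mL; casamino acids 7.564 mL; xylose 0.768 g; ferric ammonium citrate 19.370 mg; L-glutamine 0.475 g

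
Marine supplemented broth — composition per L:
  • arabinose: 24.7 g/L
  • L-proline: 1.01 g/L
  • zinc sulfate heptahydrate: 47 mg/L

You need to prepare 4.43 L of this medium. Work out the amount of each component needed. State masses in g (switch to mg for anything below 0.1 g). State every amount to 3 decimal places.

arabinose 109.421 g; L-proline 4.474 g; zinc sulfate heptahydrate 0.208 g

Working volume: 4.43 L.
arabinose: 24.7 g/L × 4.43 L = 109.421 g
L-proline: 1.01 g/L × 4.43 L = 4.474 g
zinc sulfate heptahydrate: 47 mg/L × 4.43 L = 208.21 mg = 0.208 g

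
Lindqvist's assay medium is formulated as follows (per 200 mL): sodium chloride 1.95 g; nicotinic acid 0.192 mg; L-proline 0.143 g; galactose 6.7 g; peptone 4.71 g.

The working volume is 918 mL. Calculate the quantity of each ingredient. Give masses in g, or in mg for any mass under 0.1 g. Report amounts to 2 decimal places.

sodium chloride 8.95 g; nicotinic acid 0.88 mg; L-proline 0.66 g; galactose 30.75 g; peptone 21.62 g

Ratio of target to recipe volume: 918 / 200 = 4.59.
sodium chloride: 1.95 g × (918 mL / 200 mL) = 8.95 g
nicotinic acid: 0.192 mg × (918 mL / 200 mL) = 0.88 mg
L-proline: 0.143 g × (918 mL / 200 mL) = 0.66 g
galactose: 6.7 g × (918 mL / 200 mL) = 30.75 g
peptone: 4.71 g × (918 mL / 200 mL) = 21.62 g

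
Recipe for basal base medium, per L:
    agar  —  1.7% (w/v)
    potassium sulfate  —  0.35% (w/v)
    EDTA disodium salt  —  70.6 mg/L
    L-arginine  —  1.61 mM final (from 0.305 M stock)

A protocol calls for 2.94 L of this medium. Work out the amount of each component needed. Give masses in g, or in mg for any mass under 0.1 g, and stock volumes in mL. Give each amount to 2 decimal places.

Working volume: 2.94 L.
agar: 1.7 g per 100 mL × 2940 mL ÷ 100 = 49.98 g
potassium sulfate: 0.35 g per 100 mL × 2940 mL ÷ 100 = 10.29 g
EDTA disodium salt: 70.6 mg/L × 2.94 L = 207.564 mg = 0.21 g
L-arginine: dilute stock: 1.61 mM × 2940 mL ÷ 305 mM = 15.52 mL

agar 49.98 g; potassium sulfate 10.29 g; EDTA disodium salt 0.21 g; L-arginine 15.52 mL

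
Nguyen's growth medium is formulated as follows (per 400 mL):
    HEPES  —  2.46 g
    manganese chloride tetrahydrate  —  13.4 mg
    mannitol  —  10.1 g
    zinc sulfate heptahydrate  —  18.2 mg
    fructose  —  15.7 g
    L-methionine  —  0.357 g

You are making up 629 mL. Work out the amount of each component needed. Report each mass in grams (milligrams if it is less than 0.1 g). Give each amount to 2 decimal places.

Scale factor = 629 mL / 400 mL = 1.5725.
HEPES: 2.46 g × (629 mL / 400 mL) = 3.87 g
manganese chloride tetrahydrate: 13.4 mg × (629 mL / 400 mL) = 21.07 mg
mannitol: 10.1 g × (629 mL / 400 mL) = 15.88 g
zinc sulfate heptahydrate: 18.2 mg × (629 mL / 400 mL) = 28.62 mg
fructose: 15.7 g × (629 mL / 400 mL) = 24.69 g
L-methionine: 0.357 g × (629 mL / 400 mL) = 0.56 g

HEPES 3.87 g; manganese chloride tetrahydrate 21.07 mg; mannitol 15.88 g; zinc sulfate heptahydrate 28.62 mg; fructose 24.69 g; L-methionine 0.56 g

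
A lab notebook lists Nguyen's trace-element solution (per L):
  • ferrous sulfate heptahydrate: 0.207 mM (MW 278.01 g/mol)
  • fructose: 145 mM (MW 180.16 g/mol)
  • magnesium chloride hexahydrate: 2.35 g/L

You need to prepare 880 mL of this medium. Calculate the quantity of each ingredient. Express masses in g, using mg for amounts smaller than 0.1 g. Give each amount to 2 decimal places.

Target volume = 880 mL = 0.88 L.
ferrous sulfate heptahydrate: 0.207 mmol/L × 278.01 mg/mmol × 0.88 L = 50.64 mg
fructose: 145 mmol/L × 180.16 g/mol × 0.88 L ÷ 1000 = 22.99 g
magnesium chloride hexahydrate: 2.35 g/L × 0.88 L = 2.07 g

ferrous sulfate heptahydrate 50.64 mg; fructose 22.99 g; magnesium chloride hexahydrate 2.07 g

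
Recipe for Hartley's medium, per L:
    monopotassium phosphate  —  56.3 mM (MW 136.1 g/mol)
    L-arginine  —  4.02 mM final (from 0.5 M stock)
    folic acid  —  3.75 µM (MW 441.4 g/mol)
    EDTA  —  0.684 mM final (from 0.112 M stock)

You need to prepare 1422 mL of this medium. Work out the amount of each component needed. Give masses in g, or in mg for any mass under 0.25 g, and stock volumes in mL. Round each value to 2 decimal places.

Scale factor relative to 1 L: 1.422.
monopotassium phosphate: 56.3 mmol/L × 136.1 g/mol × 1.422 L ÷ 1000 = 10.90 g
L-arginine: dilute stock: 4.02 mM × 1422 mL ÷ 500 mM = 11.43 mL
folic acid: 3.75 µmol/L × 441.4 g/mol × 1.422 L ÷ 1000 = 2.35 mg
EDTA: dilute stock: 0.684 mM × 1422 mL ÷ 112 mM = 8.68 mL

monopotassium phosphate 10.90 g; L-arginine 11.43 mL; folic acid 2.35 mg; EDTA 8.68 mL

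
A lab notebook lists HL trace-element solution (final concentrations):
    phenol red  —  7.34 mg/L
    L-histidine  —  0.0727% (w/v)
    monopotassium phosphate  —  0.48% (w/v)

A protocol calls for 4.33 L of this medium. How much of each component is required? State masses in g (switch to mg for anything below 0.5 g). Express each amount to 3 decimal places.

Scale factor relative to 1 L: 4.33.
phenol red: 7.34 mg/L × 4.33 L = 31.782 mg
L-histidine: 0.0727 g per 100 mL × 4330 mL ÷ 100 = 3.148 g
monopotassium phosphate: 0.48 g per 100 mL × 4330 mL ÷ 100 = 20.784 g

phenol red 31.782 mg; L-histidine 3.148 g; monopotassium phosphate 20.784 g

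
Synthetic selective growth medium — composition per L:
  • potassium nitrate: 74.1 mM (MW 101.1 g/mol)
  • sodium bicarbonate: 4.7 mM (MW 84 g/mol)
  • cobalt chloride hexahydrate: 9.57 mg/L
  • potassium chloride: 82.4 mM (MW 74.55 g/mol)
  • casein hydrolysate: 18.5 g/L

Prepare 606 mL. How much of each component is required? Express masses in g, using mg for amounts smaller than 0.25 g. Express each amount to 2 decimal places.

Working volume: 606 mL = 0.606 L.
potassium nitrate: 74.1 mmol/L × 101.1 g/mol × 0.606 L ÷ 1000 = 4.54 g
sodium bicarbonate: 4.7 mmol/L × 84 mg/mmol × 0.606 L = 239.25 mg
cobalt chloride hexahydrate: 9.57 mg/L × 0.606 L = 5.80 mg
potassium chloride: 82.4 mmol/L × 74.55 g/mol × 0.606 L ÷ 1000 = 3.72 g
casein hydrolysate: 18.5 g/L × 0.606 L = 11.21 g

potassium nitrate 4.54 g; sodium bicarbonate 239.25 mg; cobalt chloride hexahydrate 5.80 mg; potassium chloride 3.72 g; casein hydrolysate 11.21 g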